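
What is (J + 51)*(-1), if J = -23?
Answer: -28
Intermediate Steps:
(J + 51)*(-1) = (-23 + 51)*(-1) = 28*(-1) = -28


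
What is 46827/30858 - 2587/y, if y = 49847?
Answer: 751451941/512726242 ≈ 1.4656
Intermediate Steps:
46827/30858 - 2587/y = 46827/30858 - 2587/49847 = 46827*(1/30858) - 2587*1/49847 = 15609/10286 - 2587/49847 = 751451941/512726242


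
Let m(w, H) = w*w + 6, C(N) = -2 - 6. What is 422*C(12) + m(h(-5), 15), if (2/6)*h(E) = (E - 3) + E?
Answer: -1849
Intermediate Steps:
h(E) = -9 + 6*E (h(E) = 3*((E - 3) + E) = 3*((-3 + E) + E) = 3*(-3 + 2*E) = -9 + 6*E)
C(N) = -8
m(w, H) = 6 + w**2 (m(w, H) = w**2 + 6 = 6 + w**2)
422*C(12) + m(h(-5), 15) = 422*(-8) + (6 + (-9 + 6*(-5))**2) = -3376 + (6 + (-9 - 30)**2) = -3376 + (6 + (-39)**2) = -3376 + (6 + 1521) = -3376 + 1527 = -1849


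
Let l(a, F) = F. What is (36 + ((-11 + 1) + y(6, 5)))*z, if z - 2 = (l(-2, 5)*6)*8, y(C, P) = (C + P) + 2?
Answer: 9438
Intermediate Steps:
y(C, P) = 2 + C + P
z = 242 (z = 2 + (5*6)*8 = 2 + 30*8 = 2 + 240 = 242)
(36 + ((-11 + 1) + y(6, 5)))*z = (36 + ((-11 + 1) + (2 + 6 + 5)))*242 = (36 + (-10 + 13))*242 = (36 + 3)*242 = 39*242 = 9438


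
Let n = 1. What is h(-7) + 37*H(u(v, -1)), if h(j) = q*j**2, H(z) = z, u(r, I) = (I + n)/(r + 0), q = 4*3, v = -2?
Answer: 588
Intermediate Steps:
q = 12
u(r, I) = (1 + I)/r (u(r, I) = (I + 1)/(r + 0) = (1 + I)/r)
h(j) = 12*j**2
h(-7) + 37*H(u(v, -1)) = 12*(-7)**2 + 37*((1 - 1)/(-2)) = 12*49 + 37*(-1/2*0) = 588 + 37*0 = 588 + 0 = 588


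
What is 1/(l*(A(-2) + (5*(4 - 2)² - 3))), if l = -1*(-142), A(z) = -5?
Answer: 1/1704 ≈ 0.00058685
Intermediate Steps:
l = 142
1/(l*(A(-2) + (5*(4 - 2)² - 3))) = 1/(142*(-5 + (5*(4 - 2)² - 3))) = 1/(142*(-5 + (5*2² - 3))) = 1/(142*(-5 + (5*4 - 3))) = 1/(142*(-5 + (20 - 3))) = 1/(142*(-5 + 17)) = 1/(142*12) = 1/1704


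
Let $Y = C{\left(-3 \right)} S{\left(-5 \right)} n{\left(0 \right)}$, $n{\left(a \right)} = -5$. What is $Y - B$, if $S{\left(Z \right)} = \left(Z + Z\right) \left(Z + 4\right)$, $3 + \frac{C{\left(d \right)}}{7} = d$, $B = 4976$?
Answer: $-2876$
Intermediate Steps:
$C{\left(d \right)} = -21 + 7 d$
$S{\left(Z \right)} = 2 Z \left(4 + Z\right)$
$Y = 2100$ ($Y = \left(-21 + 7 \left(-3\right)\right) 2 \left(-5\right) \left(4 - 5\right) \left(-5\right) = \left(-21 - 21\right) 2 \left(-5\right) \left(-1\right) \left(-5\right) = \left(-42\right) 10 \left(-5\right) = \left(-420\right) \left(-5\right) = 2100$)
$Y - B = 2100 - 4976 = -2876$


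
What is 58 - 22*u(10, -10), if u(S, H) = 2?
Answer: 14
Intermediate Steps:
58 - 22*u(10, -10) = 58 - 22*2 = 58 - 44 = 14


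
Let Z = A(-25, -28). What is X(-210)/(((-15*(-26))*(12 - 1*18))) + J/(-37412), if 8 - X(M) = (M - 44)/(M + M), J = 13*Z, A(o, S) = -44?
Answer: 55744991/4596064200 ≈ 0.012129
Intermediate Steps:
Z = -44
J = -572 (J = 13*(-44) = -572)
X(M) = 8 - (-44 + M)/(2*M) (X(M) = 8 - (M - 44)/(M + M) = 8 - (-44 + M)/(2*M))
X(-210)/(((-15*(-26))*(12 - 1*18))) + J/(-37412) = (15/2 + 22/(-210))/(((-15*(-26))*(12 - 1*18))) - 572/(-37412) = (15/2 + 22*(-1/210))/((390*(12 - 18))) - 572*(-1/37412) = (15/2 - 11/105)/((390*(-6))) + 143/9353 = (1553/210)/(-2340) + 143/9353 = (1553/210)*(-1/2340) + 143/9353 = -1553/491400 + 143/9353 = 55744991/4596064200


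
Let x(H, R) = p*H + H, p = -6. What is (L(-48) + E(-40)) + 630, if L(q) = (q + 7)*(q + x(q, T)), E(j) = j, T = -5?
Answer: -7282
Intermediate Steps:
x(H, R) = -5*H (x(H, R) = -6*H + H = -5*H)
L(q) = -4*q*(7 + q) (L(q) = (q + 7)*(q - 5*q) = (7 + q)*(-4*q) = -4*q*(7 + q))
(L(-48) + E(-40)) + 630 = (4*(-48)*(-7 - 1*(-48)) - 40) + 630 = (4*(-48)*(-7 + 48) - 40) + 630 = (4*(-48)*41 - 40) + 630 = (-7872 - 40) + 630 = -7912 + 630 = -7282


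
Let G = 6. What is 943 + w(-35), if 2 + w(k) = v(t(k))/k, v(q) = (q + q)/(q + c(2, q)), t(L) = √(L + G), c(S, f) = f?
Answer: 32934/35 ≈ 940.97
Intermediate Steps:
t(L) = √(6 + L) (t(L) = √(L + 6) = √(6 + L))
v(q) = 1 (v(q) = (q + q)/(q + q) = (2*q)/((2*q)) = (2*q)*(1/(2*q)) = 1)
w(k) = -2 + 1/k
943 + w(-35) = 943 + (-2 + 1/(-35)) = 943 + (-2 - 1/35) = 943 - 71/35 = 32934/35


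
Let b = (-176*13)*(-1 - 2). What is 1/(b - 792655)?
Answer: -1/785791 ≈ -1.2726e-6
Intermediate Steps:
b = 6864 (b = -88*26*(-3) = -2288*(-3) = 6864)
1/(b - 792655) = 1/(6864 - 792655) = 1/(-785791) = -1/785791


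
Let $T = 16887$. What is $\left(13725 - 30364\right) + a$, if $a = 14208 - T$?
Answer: $-19318$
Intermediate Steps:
$a = -2679$ ($a = 14208 - 16887 = -2679$)
$\left(13725 - 30364\right) + a = \left(13725 - 30364\right) - 2679 = -16639 - 2679 = -19318$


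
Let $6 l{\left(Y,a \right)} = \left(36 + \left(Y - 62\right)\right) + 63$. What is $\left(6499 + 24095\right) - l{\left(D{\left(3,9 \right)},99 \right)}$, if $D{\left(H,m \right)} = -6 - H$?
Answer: $\frac{91768}{3} \approx 30589.0$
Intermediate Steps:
$l{\left(Y,a \right)} = \frac{37}{6} + \frac{Y}{6}$ ($l{\left(Y,a \right)} = \frac{\left(36 + \left(Y - 62\right)\right) + 63}{6} = \frac{\left(36 + \left(-62 + Y\right)\right) + 63}{6} = \frac{\left(-26 + Y\right) + 63}{6} = \frac{37 + Y}{6} = \frac{37}{6} + \frac{Y}{6}$)
$\left(6499 + 24095\right) - l{\left(D{\left(3,9 \right)},99 \right)} = \left(6499 + 24095\right) - \left(\frac{37}{6} + \frac{-6 - 3}{6}\right) = 30594 - \left(\frac{37}{6} + \frac{-6 - 3}{6}\right) = 30594 - \left(\frac{37}{6} + \frac{1}{6} \left(-9\right)\right) = 30594 - \left(\frac{37}{6} - \frac{3}{2}\right) = 30594 - \frac{14}{3} = \frac{91768}{3}$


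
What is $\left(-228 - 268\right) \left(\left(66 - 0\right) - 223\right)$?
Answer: $77872$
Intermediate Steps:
$\left(-228 - 268\right) \left(\left(66 - 0\right) - 223\right) = - 496 \left(\left(66 + 0\right) - 223\right) = - 496 \left(66 - 223\right) = \left(-496\right) \left(-157\right) = 77872$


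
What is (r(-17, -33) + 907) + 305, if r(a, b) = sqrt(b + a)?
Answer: 1212 + 5*I*sqrt(2) ≈ 1212.0 + 7.0711*I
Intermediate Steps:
r(a, b) = sqrt(a + b)
(r(-17, -33) + 907) + 305 = (sqrt(-17 - 33) + 907) + 305 = (sqrt(-50) + 907) + 305 = (5*I*sqrt(2) + 907) + 305 = (907 + 5*I*sqrt(2)) + 305 = 1212 + 5*I*sqrt(2)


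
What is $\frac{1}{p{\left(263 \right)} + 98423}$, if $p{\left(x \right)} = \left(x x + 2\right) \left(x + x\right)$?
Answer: $\frac{1}{36482369} \approx 2.741 \cdot 10^{-8}$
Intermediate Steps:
$p{\left(x \right)} = 2 x \left(2 + x^{2}\right)$ ($p{\left(x \right)} = \left(x^{2} + 2\right) 2 x = \left(2 + x^{2}\right) 2 x = 2 x \left(2 + x^{2}\right)$)
$\frac{1}{p{\left(263 \right)} + 98423} = \frac{1}{2 \cdot 263 \left(2 + 263^{2}\right) + 98423} = \frac{1}{2 \cdot 263 \left(2 + 69169\right) + 98423} = \frac{1}{2 \cdot 263 \cdot 69171 + 98423} = \frac{1}{36383946 + 98423} = \frac{1}{36482369}$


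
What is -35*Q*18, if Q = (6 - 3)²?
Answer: -5670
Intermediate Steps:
Q = 9 (Q = 3² = 9)
-35*Q*18 = -35*9*18 = -315*18 = -5670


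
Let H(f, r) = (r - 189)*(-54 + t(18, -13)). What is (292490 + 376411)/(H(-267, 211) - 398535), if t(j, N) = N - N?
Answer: -222967/133241 ≈ -1.6734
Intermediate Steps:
t(j, N) = 0
H(f, r) = 10206 - 54*r (H(f, r) = (r - 189)*(-54 + 0) = (-189 + r)*(-54) = 10206 - 54*r)
(292490 + 376411)/(H(-267, 211) - 398535) = (292490 + 376411)/((10206 - 54*211) - 398535) = 668901/((10206 - 11394) - 398535) = 668901/(-1188 - 398535) = 668901/(-399723) = 668901*(-1/399723) = -222967/133241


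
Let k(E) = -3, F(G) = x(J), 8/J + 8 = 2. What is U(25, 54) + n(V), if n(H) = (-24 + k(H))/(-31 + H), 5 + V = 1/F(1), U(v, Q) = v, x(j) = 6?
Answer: 5537/215 ≈ 25.753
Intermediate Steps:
J = -4/3 (J = 8/(-8 + 2) = 8/(-6) = 8*(-1/6) = -4/3 ≈ -1.3333)
F(G) = 6
V = -29/6 (V = -5 + 1/6 = -29/6 ≈ -4.8333)
n(H) = -27/(-31 + H) (n(H) = (-24 - 3)/(-31 + H) = -27/(-31 + H))
U(25, 54) + n(V) = 25 - 27/(-31 - 29/6) = 25 - 27/(-215/6) = 25 - 27*(-6/215) = 25 + 162/215 = 5537/215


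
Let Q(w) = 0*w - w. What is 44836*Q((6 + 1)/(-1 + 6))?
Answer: -313852/5 ≈ -62770.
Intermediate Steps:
Q(w) = -w (Q(w) = 0 - w = -w)
44836*Q((6 + 1)/(-1 + 6)) = 44836*(-(6 + 1)/(-1 + 6)) = 44836*(-7/5) = -313852/5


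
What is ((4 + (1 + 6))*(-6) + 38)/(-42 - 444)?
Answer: 14/243 ≈ 0.057613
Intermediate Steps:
((4 + (1 + 6))*(-6) + 38)/(-42 - 444) = ((4 + 7)*(-6) + 38)/(-486) = (11*(-6) + 38)*(-1/486) = (-66 + 38)*(-1/486) = -28*(-1/486) = 14/243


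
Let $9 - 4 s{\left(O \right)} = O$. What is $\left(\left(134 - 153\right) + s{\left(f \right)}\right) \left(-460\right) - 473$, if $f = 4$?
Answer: $7692$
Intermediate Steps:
$s{\left(O \right)} = \frac{9}{4} - \frac{O}{4}$
$\left(\left(134 - 153\right) + s{\left(f \right)}\right) \left(-460\right) - 473 = \left(\left(134 - 153\right) + \left(\frac{9}{4} - 1\right)\right) \left(-460\right) - 473 = \left(-19 + \left(\frac{9}{4} - 1\right)\right) \left(-460\right) - 473 = \left(-19 + \frac{5}{4}\right) \left(-460\right) - 473 = \left(- \frac{71}{4}\right) \left(-460\right) - 473 = 8165 - 473 = 7692$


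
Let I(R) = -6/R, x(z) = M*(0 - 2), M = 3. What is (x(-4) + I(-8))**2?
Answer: 441/16 ≈ 27.563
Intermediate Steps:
x(z) = -6 (x(z) = 3*(0 - 2) = 3*(-2) = -6)
(x(-4) + I(-8))**2 = (-6 - 6/(-8))**2 = (-6 - 6*(-1/8))**2 = (-6 + 3/4)**2 = (-21/4)**2 = 441/16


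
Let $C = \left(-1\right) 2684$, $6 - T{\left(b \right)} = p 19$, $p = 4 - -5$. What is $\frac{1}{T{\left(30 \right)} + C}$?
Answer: $- \frac{1}{2849} \approx -0.000351$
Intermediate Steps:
$p = 9$ ($p = 4 + 5 = 9$)
$T{\left(b \right)} = -165$ ($T{\left(b \right)} = 6 - 9 \cdot 19 = 6 - 171 = -165$)
$C = -2684$
$\frac{1}{T{\left(30 \right)} + C} = \frac{1}{-165 - 2684} = \frac{1}{-2849} = - \frac{1}{2849}$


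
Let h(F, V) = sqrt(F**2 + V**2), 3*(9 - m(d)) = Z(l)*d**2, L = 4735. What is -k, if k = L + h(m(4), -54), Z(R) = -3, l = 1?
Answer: -4735 - sqrt(3541) ≈ -4794.5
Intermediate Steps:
m(d) = 9 + d**2 (m(d) = 9 - (-1)*d**2 = 9 + d**2)
k = 4735 + sqrt(3541) (k = 4735 + sqrt((9 + 4**2)**2 + (-54)**2) = 4735 + sqrt((9 + 16)**2 + 2916) = 4735 + sqrt(25**2 + 2916) = 4735 + sqrt(625 + 2916) = 4735 + sqrt(3541) ≈ 4794.5)
-k = -(4735 + sqrt(3541)) = -4735 - sqrt(3541)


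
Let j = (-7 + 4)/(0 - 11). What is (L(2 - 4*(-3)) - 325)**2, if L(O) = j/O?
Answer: 2504702209/23716 ≈ 1.0561e+5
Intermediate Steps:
j = 3/11 (j = -3/(-11) = -3*(-1/11) = 3/11 ≈ 0.27273)
L(O) = 3/(11*O)
(L(2 - 4*(-3)) - 325)**2 = (3/(11*(2 - 4*(-3))) - 325)**2 = (3/(11*(2 + 12)) - 325)**2 = ((3/11)/14 - 325)**2 = ((3/11)*(1/14) - 325)**2 = (3/154 - 325)**2 = (-50047/154)**2 = 2504702209/23716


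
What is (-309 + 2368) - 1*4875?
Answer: -2816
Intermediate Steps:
(-309 + 2368) - 1*4875 = 2059 - 4875 = -2816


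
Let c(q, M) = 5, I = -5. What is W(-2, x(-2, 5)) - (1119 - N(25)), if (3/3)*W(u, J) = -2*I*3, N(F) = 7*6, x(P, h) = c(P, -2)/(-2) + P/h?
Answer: -1047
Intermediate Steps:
x(P, h) = -5/2 + P/h (x(P, h) = 5/(-2) + P/h = 5*(-1/2) + P/h = -5/2 + P/h)
N(F) = 42
W(u, J) = 30 (W(u, J) = -2*(-5)*3 = 10*3 = 30)
W(-2, x(-2, 5)) - (1119 - N(25)) = 30 - (1119 - 1*42) = 30 - (1119 - 42) = 30 - 1*1077 = 30 - 1077 = -1047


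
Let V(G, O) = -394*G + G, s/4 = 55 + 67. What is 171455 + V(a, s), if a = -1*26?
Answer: 181673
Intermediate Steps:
a = -26
s = 488 (s = 4*(55 + 67) = 4*122 = 488)
V(G, O) = -393*G
171455 + V(a, s) = 171455 - 393*(-26) = 171455 + 10218 = 181673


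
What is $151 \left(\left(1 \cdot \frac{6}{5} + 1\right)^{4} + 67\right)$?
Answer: $\frac{8533916}{625} \approx 13654.0$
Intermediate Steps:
$151 \left(\left(1 \cdot \frac{6}{5} + 1\right)^{4} + 67\right) = 151 \left(\left(\frac{6}{5} + 1\right)^{4} + 67\right) = 151 \left(\left(\frac{11}{5}\right)^{4} + 67\right) = 151 \left(\frac{14641}{625} + 67\right) = 151 \cdot \frac{56516}{625} = \frac{8533916}{625}$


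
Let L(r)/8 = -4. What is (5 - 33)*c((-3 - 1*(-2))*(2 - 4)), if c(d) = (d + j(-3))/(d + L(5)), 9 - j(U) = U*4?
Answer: 322/15 ≈ 21.467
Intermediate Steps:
j(U) = 9 - 4*U (j(U) = 9 - U*4 = 9 - 4*U)
L(r) = -32 (L(r) = 8*(-4) = -32)
c(d) = (21 + d)/(-32 + d) (c(d) = (d + (9 - 4*(-3)))/(d - 32) = (d + (9 + 12))/(-32 + d) = (d + 21)/(-32 + d) = (21 + d)/(-32 + d))
(5 - 33)*c((-3 - 1*(-2))*(2 - 4)) = (5 - 33)*((21 + (-3 - 1*(-2))*(2 - 4))/(-32 + (-3 - 1*(-2))*(2 - 4))) = -28*(21 + (-3 + 2)*(-2))/(-32 + (-3 + 2)*(-2)) = -28*(21 - 1*(-2))/(-32 - 1*(-2)) = -28*(21 + 2)/(-32 + 2) = -28*23/(-30) = -(-14)*23/15 = -28*(-23/30) = 322/15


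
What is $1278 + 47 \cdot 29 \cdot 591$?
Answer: $806811$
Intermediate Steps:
$1278 + 47 \cdot 29 \cdot 591 = 1278 + 1363 \cdot 591 = 1278 + 805533 = 806811$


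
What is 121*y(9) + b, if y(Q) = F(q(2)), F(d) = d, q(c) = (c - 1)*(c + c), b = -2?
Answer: 482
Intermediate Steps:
q(c) = 2*c*(-1 + c) (q(c) = (-1 + c)*(2*c) = 2*c*(-1 + c))
y(Q) = 4 (y(Q) = 2*2*(-1 + 2) = 2*2*1 = 4)
121*y(9) + b = 121*4 - 2 = 484 - 2 = 482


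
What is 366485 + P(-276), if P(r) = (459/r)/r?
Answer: 3101929091/8464 ≈ 3.6649e+5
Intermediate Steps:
P(r) = 459/r²
366485 + P(-276) = 366485 + 459/(-276)² = 366485 + 459*(1/76176) = 366485 + 51/8464 = 3101929091/8464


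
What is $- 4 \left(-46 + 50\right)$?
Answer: $-16$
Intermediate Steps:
$- 4 \left(-46 + 50\right) = \left(-4\right) 4 = -16$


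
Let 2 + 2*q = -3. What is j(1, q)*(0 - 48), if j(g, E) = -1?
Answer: 48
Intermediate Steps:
q = -5/2 (q = -1 + (1/2)*(-3) = -1 - 3/2 = -5/2 ≈ -2.5000)
j(1, q)*(0 - 48) = -(0 - 48) = -1*(-48) = 48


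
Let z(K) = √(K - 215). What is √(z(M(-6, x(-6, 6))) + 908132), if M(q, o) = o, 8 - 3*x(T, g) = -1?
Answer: √(908132 + 2*I*√53) ≈ 952.96 + 0.008*I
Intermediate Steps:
x(T, g) = 3 (x(T, g) = 8/3 - ⅓*(-1) = 8/3 + ⅓ = 3)
z(K) = √(-215 + K)
√(z(M(-6, x(-6, 6))) + 908132) = √(√(-215 + 3) + 908132) = √(√(-212) + 908132) = √(2*I*√53 + 908132) = √(908132 + 2*I*√53)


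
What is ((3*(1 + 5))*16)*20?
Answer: 5760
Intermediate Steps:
((3*(1 + 5))*16)*20 = ((3*6)*16)*20 = (18*16)*20 = 288*20 = 5760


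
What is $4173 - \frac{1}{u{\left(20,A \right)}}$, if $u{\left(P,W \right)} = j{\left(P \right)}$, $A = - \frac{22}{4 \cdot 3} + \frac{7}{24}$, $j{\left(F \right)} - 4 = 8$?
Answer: $\frac{50075}{12} \approx 4172.9$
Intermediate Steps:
$j{\left(F \right)} = 12$ ($j{\left(F \right)} = 4 + 8 = 12$)
$A = - \frac{37}{24}$ ($A = - \frac{22}{12} + 7 \cdot \frac{1}{24} = \left(-22\right) \frac{1}{12} + \frac{7}{24} = - \frac{11}{6} + \frac{7}{24} = - \frac{37}{24} \approx -1.5417$)
$u{\left(P,W \right)} = 12$
$4173 - \frac{1}{u{\left(20,A \right)}} = 4173 - \frac{1}{12} = \frac{50075}{12}$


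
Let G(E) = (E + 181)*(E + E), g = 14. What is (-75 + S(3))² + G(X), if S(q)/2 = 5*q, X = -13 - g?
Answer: -6291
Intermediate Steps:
X = -27 (X = -13 - 1*14 = -13 - 14 = -27)
S(q) = 10*q (S(q) = 2*(5*q) = 10*q)
G(E) = 2*E*(181 + E) (G(E) = (181 + E)*(2*E) = 2*E*(181 + E))
(-75 + S(3))² + G(X) = (-75 + 10*3)² + 2*(-27)*(181 - 27) = (-75 + 30)² + 2*(-27)*154 = (-45)² - 8316 = 2025 - 8316 = -6291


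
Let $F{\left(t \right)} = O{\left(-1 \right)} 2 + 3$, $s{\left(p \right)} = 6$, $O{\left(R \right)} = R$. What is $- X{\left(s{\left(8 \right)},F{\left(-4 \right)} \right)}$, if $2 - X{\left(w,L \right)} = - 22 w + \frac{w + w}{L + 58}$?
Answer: $- \frac{7894}{59} \approx -133.8$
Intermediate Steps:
$F{\left(t \right)} = 1$ ($F{\left(t \right)} = \left(-1\right) 2 + 3 = -2 + 3 = 1$)
$X{\left(w,L \right)} = 2 + 22 w - \frac{2 w}{58 + L}$ ($X{\left(w,L \right)} = 2 - \left(- 22 w + \frac{w + w}{L + 58}\right) = 2 - \left(- 22 w + \frac{2 w}{58 + L}\right) = 2 + \left(22 w - \frac{2 w}{58 + L}\right) = 2 + 22 w - \frac{2 w}{58 + L}$)
$- X{\left(s{\left(8 \right)},F{\left(-4 \right)} \right)} = - \frac{2 \left(58 + 1 + 637 \cdot 6 + 11 \cdot 1 \cdot 6\right)}{58 + 1} = - \frac{2 \left(58 + 1 + 3822 + 66\right)}{59} = - \frac{2 \cdot 3947}{59} = \left(-1\right) \frac{7894}{59} = - \frac{7894}{59}$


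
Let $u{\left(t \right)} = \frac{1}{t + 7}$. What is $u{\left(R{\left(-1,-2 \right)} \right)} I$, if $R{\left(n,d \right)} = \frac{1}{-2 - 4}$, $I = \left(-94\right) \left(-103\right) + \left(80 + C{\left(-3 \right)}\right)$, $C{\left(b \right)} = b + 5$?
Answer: $\frac{58584}{41} \approx 1428.9$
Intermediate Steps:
$C{\left(b \right)} = 5 + b$
$I = 9764$ ($I = \left(-94\right) \left(-103\right) + \left(80 + \left(5 - 3\right)\right) = 9682 + \left(80 + 2\right) = 9682 + 82 = 9764$)
$R{\left(n,d \right)} = - \frac{1}{6}$ ($R{\left(n,d \right)} = \frac{1}{-6} = - \frac{1}{6}$)
$u{\left(t \right)} = \frac{1}{7 + t}$
$u{\left(R{\left(-1,-2 \right)} \right)} I = \frac{1}{7 - \frac{1}{6}} \cdot 9764 = \frac{1}{\frac{41}{6}} \cdot 9764 = \frac{6}{41} \cdot 9764 = \frac{58584}{41}$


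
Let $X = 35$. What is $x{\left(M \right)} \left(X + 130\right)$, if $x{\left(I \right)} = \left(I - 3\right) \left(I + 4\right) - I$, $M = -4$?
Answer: $660$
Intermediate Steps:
$x{\left(I \right)} = - I + \left(-3 + I\right) \left(4 + I\right)$ ($x{\left(I \right)} = \left(-3 + I\right) \left(4 + I\right) - I = - I + \left(-3 + I\right) \left(4 + I\right)$)
$x{\left(M \right)} \left(X + 130\right) = \left(-12 + \left(-4\right)^{2}\right) \left(35 + 130\right) = \left(-12 + 16\right) 165 = 4 \cdot 165 = 660$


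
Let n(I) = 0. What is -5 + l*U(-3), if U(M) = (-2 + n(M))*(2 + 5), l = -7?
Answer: 93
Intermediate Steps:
U(M) = -14 (U(M) = (-2 + 0)*(2 + 5) = -2*7 = -14)
-5 + l*U(-3) = -5 - 7*(-14) = -5 + 98 = 93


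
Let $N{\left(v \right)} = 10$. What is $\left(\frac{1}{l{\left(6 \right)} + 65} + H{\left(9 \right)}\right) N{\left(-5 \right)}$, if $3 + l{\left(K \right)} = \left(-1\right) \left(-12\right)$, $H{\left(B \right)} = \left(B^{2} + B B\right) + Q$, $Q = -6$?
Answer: $\frac{57725}{37} \approx 1560.1$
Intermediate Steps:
$H{\left(B \right)} = -6 + 2 B^{2}$ ($H{\left(B \right)} = \left(B^{2} + B B\right) - 6 = \left(B^{2} + B^{2}\right) - 6 = 2 B^{2} - 6 = -6 + 2 B^{2}$)
$l{\left(K \right)} = 9$ ($l{\left(K \right)} = -3 - -12 = -3 + 12 = 9$)
$\left(\frac{1}{l{\left(6 \right)} + 65} + H{\left(9 \right)}\right) N{\left(-5 \right)} = \left(\frac{1}{9 + 65} - \left(6 - 2 \cdot 9^{2}\right)\right) 10 = \left(\frac{1}{74} + \left(-6 + 2 \cdot 81\right)\right) 10 = \left(\frac{1}{74} + \left(-6 + 162\right)\right) 10 = \left(\frac{1}{74} + 156\right) 10 = \frac{11545}{74} \cdot 10 = \frac{57725}{37}$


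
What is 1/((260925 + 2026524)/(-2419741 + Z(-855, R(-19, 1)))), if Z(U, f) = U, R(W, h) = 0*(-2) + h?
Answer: -2420596/2287449 ≈ -1.0582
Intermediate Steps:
R(W, h) = h (R(W, h) = 0 + h = h)
1/((260925 + 2026524)/(-2419741 + Z(-855, R(-19, 1)))) = 1/((260925 + 2026524)/(-2419741 - 855)) = 1/(2287449/(-2420596)) = 1/(2287449*(-1/2420596)) = 1/(-2287449/2420596) = -2420596/2287449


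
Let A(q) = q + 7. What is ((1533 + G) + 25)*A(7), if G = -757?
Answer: 11214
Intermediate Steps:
A(q) = 7 + q
((1533 + G) + 25)*A(7) = ((1533 - 757) + 25)*(7 + 7) = (776 + 25)*14 = 801*14 = 11214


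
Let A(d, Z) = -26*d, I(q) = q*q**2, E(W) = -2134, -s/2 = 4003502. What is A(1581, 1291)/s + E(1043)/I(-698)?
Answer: 1749492283511/340366121877196 ≈ 0.0051400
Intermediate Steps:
s = -8007004 (s = -2*4003502 = -8007004)
I(q) = q**3
A(1581, 1291)/s + E(1043)/I(-698) = -26*1581/(-8007004) - 2134/((-698)**3) = -41106*(-1/8007004) - 2134/(-340068392) = 20553/4003502 - 2134*(-1/340068392) = 20553/4003502 + 1067/170034196 = 1749492283511/340366121877196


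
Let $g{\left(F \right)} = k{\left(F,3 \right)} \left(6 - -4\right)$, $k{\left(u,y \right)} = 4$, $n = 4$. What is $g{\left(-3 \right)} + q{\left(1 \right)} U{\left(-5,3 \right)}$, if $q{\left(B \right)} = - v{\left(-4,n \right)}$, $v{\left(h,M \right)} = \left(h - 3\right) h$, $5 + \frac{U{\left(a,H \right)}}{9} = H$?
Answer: $544$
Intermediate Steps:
$U{\left(a,H \right)} = -45 + 9 H$
$v{\left(h,M \right)} = h \left(-3 + h\right)$ ($v{\left(h,M \right)} = \left(-3 + h\right) h = h \left(-3 + h\right)$)
$g{\left(F \right)} = 40$ ($g{\left(F \right)} = 4 \left(6 - -4\right) = 4 \left(6 + 4\right) = 4 \cdot 10 = 40$)
$q{\left(B \right)} = -28$ ($q{\left(B \right)} = - \left(-4\right) \left(-3 - 4\right) = - \left(-4\right) \left(-7\right) = \left(-1\right) 28 = -28$)
$g{\left(-3 \right)} + q{\left(1 \right)} U{\left(-5,3 \right)} = 40 - 28 \left(-45 + 9 \cdot 3\right) = 40 - 28 \left(-45 + 27\right) = 40 - -504 = 40 + 504 = 544$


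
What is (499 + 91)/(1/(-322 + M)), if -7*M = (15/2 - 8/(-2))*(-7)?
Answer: -183195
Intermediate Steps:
M = 23/2 (M = -(15/2 - 8/(-2))*(-7)/7 = -(15*(½) - 8*(-½))*(-7)/7 = -(15/2 + 4)*(-7)/7 = -23*(-7)/14 = -⅐*(-161/2) = 23/2 ≈ 11.500)
(499 + 91)/(1/(-322 + M)) = (499 + 91)/(1/(-322 + 23/2)) = 590/(1/(-621/2)) = 590/(-2/621) = 590*(-621/2) = -183195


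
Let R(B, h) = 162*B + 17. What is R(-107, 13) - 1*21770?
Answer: -39087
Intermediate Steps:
R(B, h) = 17 + 162*B
R(-107, 13) - 1*21770 = (17 + 162*(-107)) - 1*21770 = (17 - 17334) - 21770 = -17317 - 21770 = -39087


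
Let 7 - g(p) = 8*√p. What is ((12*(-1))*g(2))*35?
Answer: -2940 + 3360*√2 ≈ 1811.8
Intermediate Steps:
g(p) = 7 - 8*√p
((12*(-1))*g(2))*35 = ((12*(-1))*(7 - 8*√2))*35 = -12*(7 - 8*√2)*35 = (-84 + 96*√2)*35 = -2940 + 3360*√2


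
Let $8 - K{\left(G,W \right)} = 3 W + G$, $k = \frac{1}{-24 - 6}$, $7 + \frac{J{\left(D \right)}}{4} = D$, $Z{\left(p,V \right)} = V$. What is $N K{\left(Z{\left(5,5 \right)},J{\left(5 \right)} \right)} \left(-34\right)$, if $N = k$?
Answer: $\frac{153}{5} \approx 30.6$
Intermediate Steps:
$J{\left(D \right)} = -28 + 4 D$
$k = - \frac{1}{30}$ ($k = \frac{1}{-30} = - \frac{1}{30} \approx -0.033333$)
$K{\left(G,W \right)} = 8 - G - 3 W$ ($K{\left(G,W \right)} = 8 - \left(3 W + G\right) = 8 - \left(G + 3 W\right) = 8 - G - 3 W$)
$N = - \frac{1}{30} \approx -0.033333$
$N K{\left(Z{\left(5,5 \right)},J{\left(5 \right)} \right)} \left(-34\right) = - \frac{8 - 5 - 3 \left(-28 + 4 \cdot 5\right)}{30} \left(-34\right) = - \frac{8 - 5 - 3 \left(-28 + 20\right)}{30} \left(-34\right) = - \frac{8 - 5 - -24}{30} \left(-34\right) = - \frac{8 - 5 + 24}{30} \left(-34\right) = \left(- \frac{1}{30}\right) 27 \left(-34\right) = \left(- \frac{9}{10}\right) \left(-34\right) = \frac{153}{5}$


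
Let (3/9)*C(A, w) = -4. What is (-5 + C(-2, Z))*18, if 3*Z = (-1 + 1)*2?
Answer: -306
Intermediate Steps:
Z = 0 (Z = ((-1 + 1)*2)/3 = (0*2)/3 = (⅓)*0 = 0)
C(A, w) = -12 (C(A, w) = 3*(-4) = -12)
(-5 + C(-2, Z))*18 = (-5 - 12)*18 = -17*18 = -306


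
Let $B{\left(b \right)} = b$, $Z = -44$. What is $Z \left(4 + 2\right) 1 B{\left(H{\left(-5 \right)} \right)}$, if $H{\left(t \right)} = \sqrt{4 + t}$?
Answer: $- 264 i \approx - 264.0 i$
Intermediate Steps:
$Z \left(4 + 2\right) 1 B{\left(H{\left(-5 \right)} \right)} = - 44 \left(4 + 2\right) 1 \sqrt{4 - 5} = - 44 \cdot 6 \cdot 1 \sqrt{-1} = \left(-44\right) 6 i = - 264 i$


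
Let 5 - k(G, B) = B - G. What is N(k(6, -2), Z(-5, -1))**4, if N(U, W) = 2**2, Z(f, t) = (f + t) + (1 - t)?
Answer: 256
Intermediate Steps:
Z(f, t) = 1 + f
k(G, B) = 5 + G - B (k(G, B) = 5 - (B - G) = 5 + (G - B) = 5 + G - B)
N(U, W) = 4
N(k(6, -2), Z(-5, -1))**4 = 4**4 = 256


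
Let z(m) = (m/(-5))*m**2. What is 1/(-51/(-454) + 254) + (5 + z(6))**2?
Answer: 4208714877/2884175 ≈ 1459.2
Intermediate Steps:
z(m) = -m**3/5 (z(m) = (m*(-1/5))*m**2 = (-m/5)*m**2 = -m**3/5)
1/(-51/(-454) + 254) + (5 + z(6))**2 = 1/(-51/(-454) + 254) + (5 - 1/5*6**3)**2 = 1/(-51*(-1/454) + 254) + (5 - 1/5*216)**2 = 1/(51/454 + 254) + (5 - 216/5)**2 = 1/(115367/454) + (-191/5)**2 = 454/115367 + 36481/25 = 4208714877/2884175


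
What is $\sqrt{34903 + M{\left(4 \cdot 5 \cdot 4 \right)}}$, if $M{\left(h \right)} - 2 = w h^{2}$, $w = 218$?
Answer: $\sqrt{1430105} \approx 1195.9$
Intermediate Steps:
$M{\left(h \right)} = 2 + 218 h^{2}$
$\sqrt{34903 + M{\left(4 \cdot 5 \cdot 4 \right)}} = \sqrt{34903 + \left(2 + 218 \left(4 \cdot 5 \cdot 4\right)^{2}\right)} = \sqrt{34903 + \left(2 + 218 \left(20 \cdot 4\right)^{2}\right)} = \sqrt{34903 + \left(2 + 218 \cdot 80^{2}\right)} = \sqrt{34903 + \left(2 + 218 \cdot 6400\right)} = \sqrt{34903 + \left(2 + 1395200\right)} = \sqrt{34903 + 1395202} = \sqrt{1430105}$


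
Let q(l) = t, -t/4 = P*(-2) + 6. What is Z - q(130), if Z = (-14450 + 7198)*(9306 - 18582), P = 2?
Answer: 67269560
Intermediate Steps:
t = -8 (t = -4*(2*(-2) + 6) = -4*(-4 + 6) = -4*2 = -8)
q(l) = -8
Z = 67269552 (Z = -7252*(-9276) = 67269552)
Z - q(130) = 67269552 - 1*(-8) = 67269552 + 8 = 67269560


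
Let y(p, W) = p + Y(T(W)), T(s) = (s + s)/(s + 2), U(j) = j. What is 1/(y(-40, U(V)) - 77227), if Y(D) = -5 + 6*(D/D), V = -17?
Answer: -1/77266 ≈ -1.2942e-5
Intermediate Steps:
T(s) = 2*s/(2 + s) (T(s) = (2*s)/(2 + s) = 2*s/(2 + s))
Y(D) = 1 (Y(D) = -5 + 6*1 = -5 + 6 = 1)
y(p, W) = 1 + p (y(p, W) = p + 1 = 1 + p)
1/(y(-40, U(V)) - 77227) = 1/((1 - 40) - 77227) = 1/(-39 - 77227) = 1/(-77266) = -1/77266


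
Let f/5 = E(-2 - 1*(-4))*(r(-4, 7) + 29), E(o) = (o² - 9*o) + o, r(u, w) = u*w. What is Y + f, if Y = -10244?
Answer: -10304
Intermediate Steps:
E(o) = o² - 8*o
f = -60 (f = 5*(((-2 - 1*(-4))*(-8 + (-2 - 1*(-4))))*(-4*7 + 29)) = 5*(((-2 + 4)*(-8 + (-2 + 4)))*(-28 + 29)) = 5*((2*(-8 + 2))*1) = 5*((2*(-6))*1) = 5*(-12*1) = 5*(-12) = -60)
Y + f = -10244 - 60 = -10304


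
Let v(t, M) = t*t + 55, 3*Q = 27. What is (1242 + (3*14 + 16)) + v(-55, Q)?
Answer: 4380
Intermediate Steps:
Q = 9 (Q = (⅓)*27 = 9)
v(t, M) = 55 + t² (v(t, M) = t² + 55 = 55 + t²)
(1242 + (3*14 + 16)) + v(-55, Q) = (1242 + (3*14 + 16)) + (55 + (-55)²) = (1242 + (42 + 16)) + (55 + 3025) = (1242 + 58) + 3080 = 1300 + 3080 = 4380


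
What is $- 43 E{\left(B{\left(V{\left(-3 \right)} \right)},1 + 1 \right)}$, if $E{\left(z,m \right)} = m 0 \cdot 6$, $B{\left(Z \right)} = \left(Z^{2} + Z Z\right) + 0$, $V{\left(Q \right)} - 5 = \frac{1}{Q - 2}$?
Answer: $0$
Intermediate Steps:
$V{\left(Q \right)} = 5 + \frac{1}{-2 + Q}$ ($V{\left(Q \right)} = 5 + \frac{1}{Q - 2} = 5 + \frac{1}{-2 + Q}$)
$B{\left(Z \right)} = 2 Z^{2}$ ($B{\left(Z \right)} = \left(Z^{2} + Z^{2}\right) + 0 = 2 Z^{2} + 0 = 2 Z^{2}$)
$E{\left(z,m \right)} = 0$ ($E{\left(z,m \right)} = 0 \cdot 6 = 0$)
$- 43 E{\left(B{\left(V{\left(-3 \right)} \right)},1 + 1 \right)} = \left(-43\right) 0 = 0$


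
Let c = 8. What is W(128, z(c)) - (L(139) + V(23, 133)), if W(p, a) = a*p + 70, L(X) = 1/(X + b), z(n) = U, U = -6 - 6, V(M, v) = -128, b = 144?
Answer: -378655/283 ≈ -1338.0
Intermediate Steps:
U = -12
z(n) = -12
L(X) = 1/(144 + X) (L(X) = 1/(X + 144) = 1/(144 + X))
W(p, a) = 70 + a*p
W(128, z(c)) - (L(139) + V(23, 133)) = (70 - 12*128) - (1/(144 + 139) - 128) = (70 - 1536) - (1/283 - 128) = -1466 - (1/283 - 128) = -1466 - 1*(-36223/283) = -1466 + 36223/283 = -378655/283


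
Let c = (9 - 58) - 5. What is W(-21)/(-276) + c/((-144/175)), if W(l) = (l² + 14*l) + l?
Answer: 11991/184 ≈ 65.168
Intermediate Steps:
W(l) = l² + 15*l
c = -54 (c = -49 - 5 = -54)
W(-21)/(-276) + c/((-144/175)) = -21*(15 - 21)/(-276) - 54/((-144/175)) = -21*(-6)*(-1/276) - 54/((-144*1/175)) = 126*(-1/276) - 54/(-144/175) = -21/46 - 54*(-175/144) = -21/46 + 525/8 = 11991/184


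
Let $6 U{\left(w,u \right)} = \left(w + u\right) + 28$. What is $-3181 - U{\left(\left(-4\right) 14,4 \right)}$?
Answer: $-3177$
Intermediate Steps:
$U{\left(w,u \right)} = \frac{14}{3} + \frac{u}{6} + \frac{w}{6}$ ($U{\left(w,u \right)} = \frac{\left(w + u\right) + 28}{6} = \frac{\left(u + w\right) + 28}{6} = \frac{28 + u + w}{6} = \frac{14}{3} + \frac{u}{6} + \frac{w}{6}$)
$-3181 - U{\left(\left(-4\right) 14,4 \right)} = -3181 - \left(\frac{14}{3} + \frac{1}{6} \cdot 4 + \frac{\left(-4\right) 14}{6}\right) = -3181 - \left(\frac{14}{3} + \frac{2}{3} + \frac{1}{6} \left(-56\right)\right) = -3181 - \left(\frac{14}{3} + \frac{2}{3} - \frac{28}{3}\right) = -3181 - -4 = -3181 + 4 = -3177$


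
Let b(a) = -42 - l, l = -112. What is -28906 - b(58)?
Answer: -28976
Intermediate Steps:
b(a) = 70 (b(a) = -42 - 1*(-112) = -42 + 112 = 70)
-28906 - b(58) = -28906 - 1*70 = -28906 - 70 = -28976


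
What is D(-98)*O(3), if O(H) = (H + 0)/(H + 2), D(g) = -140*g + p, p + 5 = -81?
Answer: 40902/5 ≈ 8180.4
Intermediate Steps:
p = -86 (p = -5 - 81 = -86)
D(g) = -86 - 140*g (D(g) = -140*g - 86 = -86 - 140*g)
O(H) = H/(2 + H)
D(-98)*O(3) = (-86 - 140*(-98))*(3/(2 + 3)) = (-86 + 13720)*(3/5) = 13634*(3*(⅕)) = 13634*(⅗) = 40902/5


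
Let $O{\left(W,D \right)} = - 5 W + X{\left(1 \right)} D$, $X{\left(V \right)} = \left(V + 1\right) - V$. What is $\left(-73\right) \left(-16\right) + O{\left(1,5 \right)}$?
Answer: $1168$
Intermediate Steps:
$X{\left(V \right)} = 1$ ($X{\left(V \right)} = \left(1 + V\right) - V = 1$)
$O{\left(W,D \right)} = D - 5 W$ ($O{\left(W,D \right)} = - 5 W + 1 D = - 5 W + D = D - 5 W$)
$\left(-73\right) \left(-16\right) + O{\left(1,5 \right)} = \left(-73\right) \left(-16\right) + \left(5 - 5\right) = 1168 + \left(5 - 5\right) = 1168 + 0 = 1168$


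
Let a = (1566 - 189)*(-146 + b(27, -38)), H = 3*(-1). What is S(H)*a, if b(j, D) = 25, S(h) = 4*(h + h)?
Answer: 3998808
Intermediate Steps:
H = -3
S(h) = 8*h (S(h) = 4*(2*h) = 8*h)
a = -166617 (a = (1566 - 189)*(-146 + 25) = 1377*(-121) = -166617)
S(H)*a = (8*(-3))*(-166617) = -24*(-166617) = 3998808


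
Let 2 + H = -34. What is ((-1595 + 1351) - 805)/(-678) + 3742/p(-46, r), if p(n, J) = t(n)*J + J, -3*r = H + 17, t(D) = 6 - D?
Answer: 8667571/682746 ≈ 12.695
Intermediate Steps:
H = -36 (H = -2 - 34 = -36)
r = 19/3 (r = -(-36 + 17)/3 = -⅓*(-19) = 19/3 ≈ 6.3333)
p(n, J) = J + J*(6 - n) (p(n, J) = (6 - n)*J + J = J*(6 - n) + J = J + J*(6 - n))
((-1595 + 1351) - 805)/(-678) + 3742/p(-46, r) = ((-1595 + 1351) - 805)/(-678) + 3742/((19*(7 - 1*(-46))/3)) = (-244 - 805)*(-1/678) + 3742/((19*(7 + 46)/3)) = -1049*(-1/678) + 3742/(((19/3)*53)) = 1049/678 + 3742/(1007/3) = 1049/678 + 3742*(3/1007) = 1049/678 + 11226/1007 = 8667571/682746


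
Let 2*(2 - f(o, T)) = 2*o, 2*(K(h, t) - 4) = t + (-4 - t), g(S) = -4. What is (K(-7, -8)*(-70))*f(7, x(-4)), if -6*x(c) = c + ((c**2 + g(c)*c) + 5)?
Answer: 700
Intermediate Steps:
K(h, t) = 2 (K(h, t) = 4 + (t + (-4 - t))/2 = 4 + (1/2)*(-4) = 4 - 2 = 2)
x(c) = -5/6 + c/2 - c**2/6 (x(c) = -(c + ((c**2 - 4*c) + 5))/6 = -(c + (5 + c**2 - 4*c))/6 = -(5 + c**2 - 3*c)/6 = -5/6 + c/2 - c**2/6)
f(o, T) = 2 - o
(K(-7, -8)*(-70))*f(7, x(-4)) = (2*(-70))*(2 - 1*7) = -140*(2 - 7) = -140*(-5) = 700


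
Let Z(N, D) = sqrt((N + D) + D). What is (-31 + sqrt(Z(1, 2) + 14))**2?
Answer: (31 - sqrt(14 + sqrt(5)))**2 ≈ 727.41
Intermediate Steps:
Z(N, D) = sqrt(N + 2*D) (Z(N, D) = sqrt((D + N) + D) = sqrt(N + 2*D))
(-31 + sqrt(Z(1, 2) + 14))**2 = (-31 + sqrt(sqrt(1 + 2*2) + 14))**2 = (-31 + sqrt(sqrt(1 + 4) + 14))**2 = (-31 + sqrt(sqrt(5) + 14))**2 = (-31 + sqrt(14 + sqrt(5)))**2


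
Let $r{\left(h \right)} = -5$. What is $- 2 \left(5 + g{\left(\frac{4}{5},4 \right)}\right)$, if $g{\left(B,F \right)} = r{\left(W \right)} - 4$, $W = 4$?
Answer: $8$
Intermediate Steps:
$g{\left(B,F \right)} = -9$ ($g{\left(B,F \right)} = -5 - 4 = -9$)
$- 2 \left(5 + g{\left(\frac{4}{5},4 \right)}\right) = - 2 \left(5 - 9\right) = \left(-2\right) \left(-4\right) = 8$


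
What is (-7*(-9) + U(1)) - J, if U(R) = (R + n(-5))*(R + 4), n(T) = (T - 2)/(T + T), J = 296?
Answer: -449/2 ≈ -224.50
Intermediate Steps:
n(T) = (-2 + T)/(2*T) (n(T) = (-2 + T)/((2*T)) = (-2 + T)*(1/(2*T)) = (-2 + T)/(2*T))
U(R) = (4 + R)*(7/10 + R) (U(R) = (R + (1/2)*(-2 - 5)/(-5))*(R + 4) = (R + (1/2)*(-1/5)*(-7))*(4 + R) = (R + 7/10)*(4 + R) = (7/10 + R)*(4 + R) = (4 + R)*(7/10 + R))
(-7*(-9) + U(1)) - J = (-7*(-9) + (14/5 + 1**2 + (47/10)*1)) - 1*296 = (63 + (14/5 + 1 + 47/10)) - 296 = (63 + 17/2) - 296 = 143/2 - 296 = -449/2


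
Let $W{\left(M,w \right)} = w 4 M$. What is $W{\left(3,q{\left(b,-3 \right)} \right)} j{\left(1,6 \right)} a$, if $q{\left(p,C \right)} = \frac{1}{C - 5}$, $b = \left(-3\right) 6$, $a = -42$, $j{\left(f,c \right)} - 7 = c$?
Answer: $819$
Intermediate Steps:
$j{\left(f,c \right)} = 7 + c$
$b = -18$
$q{\left(p,C \right)} = \frac{1}{-5 + C}$
$W{\left(M,w \right)} = 4 M w$ ($W{\left(M,w \right)} = 4 w M = 4 M w$)
$W{\left(3,q{\left(b,-3 \right)} \right)} j{\left(1,6 \right)} a = 4 \cdot 3 \frac{1}{-5 - 3} \left(7 + 6\right) \left(-42\right) = 4 \cdot 3 \frac{1}{-8} \cdot 13 \left(-42\right) = 4 \cdot 3 \left(- \frac{1}{8}\right) 13 \left(-42\right) = \left(- \frac{3}{2}\right) 13 \left(-42\right) = \left(- \frac{39}{2}\right) \left(-42\right) = 819$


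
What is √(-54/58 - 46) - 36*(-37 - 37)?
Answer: 2664 + I*√39469/29 ≈ 2664.0 + 6.8506*I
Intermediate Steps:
√(-54/58 - 46) - 36*(-37 - 37) = √(-54*1/58 - 46) - 36*(-74) = √(-27/29 - 46) + 2664 = √(-1361/29) + 2664 = I*√39469/29 + 2664 = 2664 + I*√39469/29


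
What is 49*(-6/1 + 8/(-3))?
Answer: -1274/3 ≈ -424.67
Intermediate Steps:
49*(-6/1 + 8/(-3)) = 49*(-6*1 + 8*(-1/3)) = 49*(-6 - 8/3) = 49*(-26/3) = -1274/3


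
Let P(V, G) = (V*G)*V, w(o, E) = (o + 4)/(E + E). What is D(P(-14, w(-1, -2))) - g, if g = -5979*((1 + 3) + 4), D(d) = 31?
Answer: 47863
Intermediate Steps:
w(o, E) = (4 + o)/(2*E) (w(o, E) = (4 + o)/((2*E)) = (4 + o)*(1/(2*E)) = (4 + o)/(2*E))
P(V, G) = G*V**2 (P(V, G) = (G*V)*V = G*V**2)
g = -47832 (g = -5979*(4 + 4) = -5979*8 = -47832)
D(P(-14, w(-1, -2))) - g = 31 - 1*(-47832) = 31 + 47832 = 47863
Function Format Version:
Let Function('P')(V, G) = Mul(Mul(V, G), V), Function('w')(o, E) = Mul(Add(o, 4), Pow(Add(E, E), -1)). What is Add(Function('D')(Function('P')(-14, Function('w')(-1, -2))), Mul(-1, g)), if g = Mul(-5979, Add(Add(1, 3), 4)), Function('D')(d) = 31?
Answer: 47863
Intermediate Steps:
Function('w')(o, E) = Mul(Rational(1, 2), Pow(E, -1), Add(4, o)) (Function('w')(o, E) = Mul(Add(4, o), Pow(Mul(2, E), -1)) = Mul(Add(4, o), Mul(Rational(1, 2), Pow(E, -1))) = Mul(Rational(1, 2), Pow(E, -1), Add(4, o)))
Function('P')(V, G) = Mul(G, Pow(V, 2)) (Function('P')(V, G) = Mul(Mul(G, V), V) = Mul(G, Pow(V, 2)))
g = -47832 (g = Mul(-5979, Add(4, 4)) = Mul(-5979, 8) = -47832)
Add(Function('D')(Function('P')(-14, Function('w')(-1, -2))), Mul(-1, g)) = Add(31, Mul(-1, -47832)) = Add(31, 47832) = 47863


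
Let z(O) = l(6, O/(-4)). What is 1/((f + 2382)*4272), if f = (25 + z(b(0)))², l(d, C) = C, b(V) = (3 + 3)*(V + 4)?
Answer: 1/11718096 ≈ 8.5338e-8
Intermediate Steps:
b(V) = 24 + 6*V (b(V) = 6*(4 + V) = 24 + 6*V)
z(O) = -O/4 (z(O) = O/(-4) = O*(-¼) = -O/4)
f = 361 (f = (25 - (24 + 6*0)/4)² = (25 - (24 + 0)/4)² = (25 - ¼*24)² = (25 - 6)² = 19² = 361)
1/((f + 2382)*4272) = 1/((361 + 2382)*4272) = (1/4272)/2743 = (1/2743)*(1/4272) = 1/11718096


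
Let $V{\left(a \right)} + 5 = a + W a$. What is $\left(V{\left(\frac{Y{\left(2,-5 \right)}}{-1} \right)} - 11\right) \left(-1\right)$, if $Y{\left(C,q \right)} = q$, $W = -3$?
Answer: $26$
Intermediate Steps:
$V{\left(a \right)} = -5 - 2 a$ ($V{\left(a \right)} = -5 + \left(a - 3 a\right) = -5 - 2 a$)
$\left(V{\left(\frac{Y{\left(2,-5 \right)}}{-1} \right)} - 11\right) \left(-1\right) = \left(\left(-5 - 2 \left(- \frac{5}{-1}\right)\right) - 11\right) \left(-1\right) = \left(\left(-5 - 2 \left(\left(-5\right) \left(-1\right)\right)\right) - 11\right) \left(-1\right) = \left(\left(-5 - 10\right) - 11\right) \left(-1\right) = \left(-15 - 11\right) \left(-1\right) = \left(-26\right) \left(-1\right) = 26$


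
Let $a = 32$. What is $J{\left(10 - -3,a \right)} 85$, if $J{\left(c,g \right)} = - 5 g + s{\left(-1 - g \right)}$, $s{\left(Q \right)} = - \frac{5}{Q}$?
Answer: $- \frac{448375}{33} \approx -13587.0$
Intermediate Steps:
$J{\left(c,g \right)} = - 5 g - \frac{5}{-1 - g}$
$J{\left(10 - -3,a \right)} 85 = \frac{5 \left(1 - 32 \left(1 + 32\right)\right)}{1 + 32} \cdot 85 = \frac{5 \left(1 - 32 \cdot 33\right)}{33} \cdot 85 = 5 \cdot \frac{1}{33} \left(1 - 1056\right) 85 = 5 \cdot \frac{1}{33} \left(-1055\right) 85 = \left(- \frac{5275}{33}\right) 85 = - \frac{448375}{33}$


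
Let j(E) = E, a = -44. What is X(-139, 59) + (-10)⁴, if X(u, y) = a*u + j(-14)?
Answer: 16102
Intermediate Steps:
X(u, y) = -14 - 44*u (X(u, y) = -44*u - 14 = -14 - 44*u)
X(-139, 59) + (-10)⁴ = (-14 - 44*(-139)) + (-10)⁴ = (-14 + 6116) + 10000 = 6102 + 10000 = 16102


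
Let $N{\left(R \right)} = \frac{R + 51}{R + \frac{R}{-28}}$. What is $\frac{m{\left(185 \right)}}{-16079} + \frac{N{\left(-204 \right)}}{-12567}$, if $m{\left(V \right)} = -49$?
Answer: $\frac{775642}{259797591} \approx 0.0029856$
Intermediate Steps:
$N{\left(R \right)} = \frac{28 \left(51 + R\right)}{27 R}$ ($N{\left(R \right)} = \frac{51 + R}{R + R \left(- \frac{1}{28}\right)} = \frac{51 + R}{R - \frac{R}{28}} = \frac{51 + R}{\frac{27}{28} R} = \left(51 + R\right) \frac{28}{27 R} = \frac{28 \left(51 + R\right)}{27 R}$)
$\frac{m{\left(185 \right)}}{-16079} + \frac{N{\left(-204 \right)}}{-12567} = - \frac{49}{-16079} + \frac{\frac{28}{27} \frac{1}{-204} \left(51 - 204\right)}{-12567} = \left(-49\right) \left(- \frac{1}{16079}\right) + \frac{28}{27} \left(- \frac{1}{204}\right) \left(-153\right) \left(- \frac{1}{12567}\right) = \frac{7}{2297} + \frac{7}{9} \left(- \frac{1}{12567}\right) = \frac{7}{2297} - \frac{7}{113103} = \frac{775642}{259797591}$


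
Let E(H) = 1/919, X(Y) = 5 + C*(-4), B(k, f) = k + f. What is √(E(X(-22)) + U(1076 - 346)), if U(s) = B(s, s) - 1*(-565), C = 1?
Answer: 4*√106889809/919 ≈ 45.000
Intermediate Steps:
B(k, f) = f + k
X(Y) = 1 (X(Y) = 5 + 1*(-4) = 5 - 4 = 1)
E(H) = 1/919
U(s) = 565 + 2*s (U(s) = (s + s) - 1*(-565) = 2*s + 565 = 565 + 2*s)
√(E(X(-22)) + U(1076 - 346)) = √(1/919 + (565 + 2*(1076 - 346))) = √(1/919 + (565 + 2*730)) = √(1/919 + (565 + 1460)) = √(1/919 + 2025) = √(1860976/919) = 4*√106889809/919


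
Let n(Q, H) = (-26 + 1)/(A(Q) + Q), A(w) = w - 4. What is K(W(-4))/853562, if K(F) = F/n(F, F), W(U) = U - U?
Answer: 0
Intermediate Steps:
W(U) = 0
A(w) = -4 + w
n(Q, H) = -25/(-4 + 2*Q) (n(Q, H) = (-26 + 1)/((-4 + Q) + Q) = -25/(-4 + 2*Q))
K(F) = F*(4/25 - 2*F/25) (K(F) = F/((-25/(-4 + 2*F))) = F*(4/25 - 2*F/25))
K(W(-4))/853562 = ((2/25)*0*(2 - 1*0))/853562 = ((2/25)*0*(2 + 0))*(1/853562) = ((2/25)*0*2)*(1/853562) = 0*(1/853562) = 0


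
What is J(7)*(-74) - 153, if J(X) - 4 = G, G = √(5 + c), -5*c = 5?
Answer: -597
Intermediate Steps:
c = -1 (c = -⅕*5 = -1)
G = 2 (G = √(5 - 1) = √4 = 2)
J(X) = 6 (J(X) = 4 + 2 = 6)
J(7)*(-74) - 153 = 6*(-74) - 153 = -444 - 153 = -597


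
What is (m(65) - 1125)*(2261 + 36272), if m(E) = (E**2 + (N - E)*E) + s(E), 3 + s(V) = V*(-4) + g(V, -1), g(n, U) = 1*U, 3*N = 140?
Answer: 190083289/3 ≈ 6.3361e+7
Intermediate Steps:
N = 140/3 (N = (1/3)*140 = 140/3 ≈ 46.667)
g(n, U) = U
s(V) = -4 - 4*V (s(V) = -3 + (V*(-4) - 1) = -3 + (-4*V - 1) = -3 + (-1 - 4*V) = -4 - 4*V)
m(E) = -4 + E**2 - 4*E + E*(140/3 - E) (m(E) = (E**2 + (140/3 - E)*E) + (-4 - 4*E) = (E**2 + E*(140/3 - E)) + (-4 - 4*E) = -4 + E**2 - 4*E + E*(140/3 - E))
(m(65) - 1125)*(2261 + 36272) = ((-4 + (128/3)*65) - 1125)*(2261 + 36272) = ((-4 + 8320/3) - 1125)*38533 = (8308/3 - 1125)*38533 = (4933/3)*38533 = 190083289/3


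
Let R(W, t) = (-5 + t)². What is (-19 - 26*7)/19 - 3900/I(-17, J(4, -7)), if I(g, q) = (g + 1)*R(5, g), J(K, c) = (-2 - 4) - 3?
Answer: -370611/36784 ≈ -10.075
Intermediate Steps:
J(K, c) = -9 (J(K, c) = -6 - 3 = -9)
I(g, q) = (-5 + g)²*(1 + g) (I(g, q) = (g + 1)*(-5 + g)² = (1 + g)*(-5 + g)² = (-5 + g)²*(1 + g))
(-19 - 26*7)/19 - 3900/I(-17, J(4, -7)) = (-19 - 26*7)/19 - 3900*1/((1 - 17)*(-5 - 17)²) = (-19 - 182)*(1/19) - 3900/((-22)²*(-16)) = -201*1/19 - 3900/(484*(-16)) = -201/19 - 3900/(-7744) = -201/19 - 3900*(-1/7744) = -201/19 + 975/1936 = -370611/36784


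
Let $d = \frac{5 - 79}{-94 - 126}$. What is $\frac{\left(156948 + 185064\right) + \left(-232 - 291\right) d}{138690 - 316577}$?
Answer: $- \frac{37601969}{19567570} \approx -1.9216$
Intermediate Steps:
$d = \frac{37}{110}$ ($d = - \frac{74}{-220} = \left(-74\right) \left(- \frac{1}{220}\right) = \frac{37}{110} \approx 0.33636$)
$\frac{\left(156948 + 185064\right) + \left(-232 - 291\right) d}{138690 - 316577} = \frac{\left(156948 + 185064\right) + \left(-232 - 291\right) \frac{37}{110}}{138690 - 316577} = \frac{342012 - \frac{19351}{110}}{-177887} = \left(342012 - \frac{19351}{110}\right) \left(- \frac{1}{177887}\right) = \frac{37601969}{110} \left(- \frac{1}{177887}\right) = - \frac{37601969}{19567570}$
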